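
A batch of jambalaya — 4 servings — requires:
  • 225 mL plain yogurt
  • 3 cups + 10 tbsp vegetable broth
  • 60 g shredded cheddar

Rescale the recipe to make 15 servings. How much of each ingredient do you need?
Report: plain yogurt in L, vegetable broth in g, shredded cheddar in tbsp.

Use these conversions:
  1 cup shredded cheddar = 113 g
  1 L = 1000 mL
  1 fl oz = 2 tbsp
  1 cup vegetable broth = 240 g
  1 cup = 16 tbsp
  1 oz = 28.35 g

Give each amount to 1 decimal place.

Scaling factor: 15/4 = 3.75.
plain yogurt: 225 mL × 15/4 ÷ 1000 mL/L ≈ 0.8 L
vegetable broth: (3 cup + 10 tbsp = 3.625 cup) × 15/4 × 240 g/cup = 3262.5 g
shredded cheddar: 60 g × 15/4 ÷ 113 g/cup × 16 tbsp/cup ≈ 31.9 tbsp

plain yogurt: 0.8 L; vegetable broth: 3262.5 g; shredded cheddar: 31.9 tbsp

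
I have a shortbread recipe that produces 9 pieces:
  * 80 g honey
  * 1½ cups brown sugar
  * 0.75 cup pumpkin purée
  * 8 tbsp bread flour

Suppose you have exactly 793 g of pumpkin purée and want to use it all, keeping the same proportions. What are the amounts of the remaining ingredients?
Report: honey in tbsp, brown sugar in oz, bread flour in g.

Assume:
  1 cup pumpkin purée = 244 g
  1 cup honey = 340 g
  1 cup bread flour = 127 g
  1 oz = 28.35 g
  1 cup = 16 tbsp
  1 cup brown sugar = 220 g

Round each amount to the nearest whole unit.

honey: 16 tbsp; brown sugar: 50 oz; bread flour: 275 g

The original recipe has 183 g of pumpkin purée, so the scaling factor is 793 ÷ 183 = 13/3.
honey: 80 g × 13/3 ÷ 340 g/cup × 16 tbsp/cup ≈ 16 tbsp
brown sugar: 1.5 cup × 13/3 × 220 g/cup ÷ 28.35 g/oz ≈ 50 oz
bread flour: 8 tbsp × 13/3 ÷ 16 tbsp/cup × 127 g/cup ≈ 275 g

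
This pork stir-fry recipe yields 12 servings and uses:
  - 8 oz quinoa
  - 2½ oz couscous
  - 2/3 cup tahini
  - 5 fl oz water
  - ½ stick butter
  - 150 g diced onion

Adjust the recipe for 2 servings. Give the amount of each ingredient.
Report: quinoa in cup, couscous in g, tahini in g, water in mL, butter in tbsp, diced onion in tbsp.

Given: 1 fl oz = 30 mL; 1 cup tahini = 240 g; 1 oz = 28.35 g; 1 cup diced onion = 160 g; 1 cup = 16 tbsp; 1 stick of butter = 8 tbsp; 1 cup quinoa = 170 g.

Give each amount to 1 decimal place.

quinoa: 0.2 cup; couscous: 11.8 g; tahini: 26.7 g; water: 25.0 mL; butter: 0.7 tbsp; diced onion: 2.5 tbsp

Scaling factor: 2/12 = 1/6.
quinoa: 8 oz × 1/6 × 28.35 g/oz ÷ 170 g/cup ≈ 0.2 cup
couscous: 2.5 oz × 1/6 × 28.35 g/oz ≈ 11.8 g
tahini: 2/3 cup × 1/6 × 240 g/cup ≈ 26.7 g
water: 5 fl oz × 1/6 × 30 mL/fl oz = 25.0 mL
butter: 0.5 stick × 1/6 × 8 tbsp/stick ≈ 0.7 tbsp
diced onion: 150 g × 1/6 ÷ 160 g/cup × 16 tbsp/cup = 2.5 tbsp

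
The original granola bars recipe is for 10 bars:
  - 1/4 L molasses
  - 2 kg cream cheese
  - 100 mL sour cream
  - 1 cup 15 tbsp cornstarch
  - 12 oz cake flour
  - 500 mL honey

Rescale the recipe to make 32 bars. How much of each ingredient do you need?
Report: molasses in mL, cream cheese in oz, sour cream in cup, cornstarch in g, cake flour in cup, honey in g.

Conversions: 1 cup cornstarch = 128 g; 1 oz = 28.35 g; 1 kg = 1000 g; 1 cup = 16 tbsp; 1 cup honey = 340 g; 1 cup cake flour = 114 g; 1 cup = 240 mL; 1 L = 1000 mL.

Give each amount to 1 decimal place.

molasses: 800.0 mL; cream cheese: 225.7 oz; sour cream: 1.3 cup; cornstarch: 793.6 g; cake flour: 9.5 cup; honey: 2266.7 g

Scaling factor: 32/10 = 16/5 = 3.2.
molasses: 0.25 L × 16/5 × 1000 mL/L = 800.0 mL
cream cheese: 2 kg × 16/5 × 1000 g/kg ÷ 28.35 g/oz ≈ 225.7 oz
sour cream: 100 mL × 16/5 ÷ 240 mL/cup ≈ 1.3 cup
cornstarch: (1 cup + 15 tbsp = 1.9375 cup) × 16/5 × 128 g/cup = 793.6 g
cake flour: 12 oz × 16/5 × 28.35 g/oz ÷ 114 g/cup ≈ 9.5 cup
honey: 500 mL × 16/5 ÷ 240 mL/cup × 340 g/cup ≈ 2266.7 g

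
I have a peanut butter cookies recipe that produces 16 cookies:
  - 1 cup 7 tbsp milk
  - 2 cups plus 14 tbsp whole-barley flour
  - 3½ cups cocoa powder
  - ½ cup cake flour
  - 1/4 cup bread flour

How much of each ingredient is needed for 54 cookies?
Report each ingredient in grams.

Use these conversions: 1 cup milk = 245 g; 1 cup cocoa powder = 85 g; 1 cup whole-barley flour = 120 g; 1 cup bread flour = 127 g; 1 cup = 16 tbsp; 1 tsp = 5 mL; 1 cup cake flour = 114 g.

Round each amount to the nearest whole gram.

milk: 1189 g; whole-barley flour: 1164 g; cocoa powder: 1004 g; cake flour: 192 g; bread flour: 107 g

Scaling factor: 54/16 = 27/8 = 3.375.
milk: (1 cup + 7 tbsp = 1.4375 cup) × 27/8 × 245 g/cup ≈ 1189 g
whole-barley flour: (2 cup + 14 tbsp = 2.875 cup) × 27/8 × 120 g/cup ≈ 1164 g
cocoa powder: 3.5 cup × 27/8 × 85 g/cup ≈ 1004 g
cake flour: 0.5 cup × 27/8 × 114 g/cup ≈ 192 g
bread flour: 0.25 cup × 27/8 × 127 g/cup ≈ 107 g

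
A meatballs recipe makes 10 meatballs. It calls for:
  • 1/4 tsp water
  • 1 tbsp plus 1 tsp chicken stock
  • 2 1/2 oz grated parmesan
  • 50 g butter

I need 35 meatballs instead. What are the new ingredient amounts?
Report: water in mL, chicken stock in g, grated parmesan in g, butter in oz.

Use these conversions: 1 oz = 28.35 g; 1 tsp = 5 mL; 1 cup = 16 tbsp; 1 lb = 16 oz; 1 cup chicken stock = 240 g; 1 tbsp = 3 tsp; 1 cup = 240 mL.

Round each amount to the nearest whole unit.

Scaling factor: 35/10 = 7/2 = 3.5.
water: 0.25 tsp × 7/2 × 5 mL/tsp ≈ 4 mL
chicken stock: (1 tbsp + 1 tsp = 4/3 tbsp) × 7/2 ÷ 16 tbsp/cup × 240 g/cup = 70 g
grated parmesan: 2.5 oz × 7/2 × 28.35 g/oz ≈ 248 g
butter: 50 g × 7/2 ÷ 28.35 g/oz ≈ 6 oz

water: 4 mL; chicken stock: 70 g; grated parmesan: 248 g; butter: 6 oz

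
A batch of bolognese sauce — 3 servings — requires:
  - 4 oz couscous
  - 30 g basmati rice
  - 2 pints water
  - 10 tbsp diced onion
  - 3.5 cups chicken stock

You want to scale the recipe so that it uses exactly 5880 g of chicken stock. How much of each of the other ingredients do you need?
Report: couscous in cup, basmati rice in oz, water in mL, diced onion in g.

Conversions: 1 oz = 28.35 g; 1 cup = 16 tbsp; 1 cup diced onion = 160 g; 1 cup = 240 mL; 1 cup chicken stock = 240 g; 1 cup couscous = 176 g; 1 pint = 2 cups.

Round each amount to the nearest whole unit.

couscous: 5 cup; basmati rice: 7 oz; water: 6720 mL; diced onion: 700 g

The original recipe has 840 g of chicken stock, so the scaling factor is 5880 ÷ 840 = 7.
couscous: 4 oz × 7 × 28.35 g/oz ÷ 176 g/cup ≈ 5 cup
basmati rice: 30 g × 7 ÷ 28.35 g/oz ≈ 7 oz
water: 2 pint × 7 × 2 cup/pint × 240 mL/cup = 6720 mL
diced onion: 10 tbsp × 7 ÷ 16 tbsp/cup × 160 g/cup = 700 g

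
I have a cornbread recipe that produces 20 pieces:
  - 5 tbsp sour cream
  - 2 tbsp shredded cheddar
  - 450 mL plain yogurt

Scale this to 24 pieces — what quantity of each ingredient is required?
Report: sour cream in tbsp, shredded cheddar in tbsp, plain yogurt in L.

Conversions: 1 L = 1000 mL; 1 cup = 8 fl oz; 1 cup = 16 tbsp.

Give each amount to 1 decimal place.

sour cream: 6.0 tbsp; shredded cheddar: 2.4 tbsp; plain yogurt: 0.5 L

Scaling factor: 24/20 = 6/5 = 1.2.
sour cream: 5 tbsp × 6/5 = 6.0 tbsp
shredded cheddar: 2 tbsp × 6/5 = 2.4 tbsp
plain yogurt: 450 mL × 6/5 ÷ 1000 mL/L ≈ 0.5 L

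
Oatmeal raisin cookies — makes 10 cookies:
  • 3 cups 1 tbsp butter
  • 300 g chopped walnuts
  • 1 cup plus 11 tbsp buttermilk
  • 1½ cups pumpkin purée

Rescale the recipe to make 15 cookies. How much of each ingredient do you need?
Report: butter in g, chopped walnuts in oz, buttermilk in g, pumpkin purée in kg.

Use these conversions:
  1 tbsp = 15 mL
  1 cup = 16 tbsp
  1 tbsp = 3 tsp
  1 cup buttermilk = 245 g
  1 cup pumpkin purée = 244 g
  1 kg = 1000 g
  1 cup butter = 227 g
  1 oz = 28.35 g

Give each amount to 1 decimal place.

butter: 1042.8 g; chopped walnuts: 15.9 oz; buttermilk: 620.2 g; pumpkin purée: 0.5 kg

Scaling factor: 15/10 = 3/2 = 1.5.
butter: (3 cup + 1 tbsp = 3.0625 cup) × 3/2 × 227 g/cup ≈ 1042.8 g
chopped walnuts: 300 g × 3/2 ÷ 28.35 g/oz ≈ 15.9 oz
buttermilk: (1 cup + 11 tbsp = 1.6875 cup) × 3/2 × 245 g/cup ≈ 620.2 g
pumpkin purée: 1.5 cup × 3/2 × 244 g/cup ÷ 1000 g/kg ≈ 0.5 kg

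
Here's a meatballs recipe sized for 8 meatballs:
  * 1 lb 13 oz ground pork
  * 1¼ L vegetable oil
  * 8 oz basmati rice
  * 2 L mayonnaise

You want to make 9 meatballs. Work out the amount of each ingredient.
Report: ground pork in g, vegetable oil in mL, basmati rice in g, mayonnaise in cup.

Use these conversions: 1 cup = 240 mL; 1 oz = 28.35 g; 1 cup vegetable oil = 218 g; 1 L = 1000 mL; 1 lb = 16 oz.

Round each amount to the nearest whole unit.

ground pork: 925 g; vegetable oil: 1406 mL; basmati rice: 255 g; mayonnaise: 9 cup

Scaling factor: 9/8 = 1.125.
ground pork: (1 lb + 13 oz = 1.8125 lb) × 9/8 × 16 oz/lb × 28.35 g/oz ≈ 925 g
vegetable oil: 1.25 L × 9/8 × 1000 mL/L ≈ 1406 mL
basmati rice: 8 oz × 9/8 × 28.35 g/oz ≈ 255 g
mayonnaise: 2 L × 9/8 × 1000 mL/L ÷ 240 mL/cup ≈ 9 cup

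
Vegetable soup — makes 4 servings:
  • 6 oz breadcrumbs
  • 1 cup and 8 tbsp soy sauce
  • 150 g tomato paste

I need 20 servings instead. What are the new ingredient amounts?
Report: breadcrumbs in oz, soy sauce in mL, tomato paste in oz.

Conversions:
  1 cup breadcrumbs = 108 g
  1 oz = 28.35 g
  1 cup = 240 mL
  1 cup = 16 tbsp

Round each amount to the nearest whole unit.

breadcrumbs: 30 oz; soy sauce: 1800 mL; tomato paste: 26 oz

Scaling factor: 20/4 = 5.
breadcrumbs: 6 oz × 5 = 30 oz
soy sauce: (1 cup + 8 tbsp = 1.5 cup) × 5 × 240 mL/cup = 1800 mL
tomato paste: 150 g × 5 ÷ 28.35 g/oz ≈ 26 oz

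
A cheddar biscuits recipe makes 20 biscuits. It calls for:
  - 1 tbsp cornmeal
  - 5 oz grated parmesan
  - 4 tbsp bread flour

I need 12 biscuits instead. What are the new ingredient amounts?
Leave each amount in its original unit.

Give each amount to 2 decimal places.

Scaling factor: 12/20 = 3/5 = 0.6.
cornmeal: 1 tbsp × 3/5 = 0.60 tbsp
grated parmesan: 5 oz × 3/5 = 3.00 oz
bread flour: 4 tbsp × 3/5 = 2.40 tbsp

cornmeal: 0.60 tbsp; grated parmesan: 3.00 oz; bread flour: 2.40 tbsp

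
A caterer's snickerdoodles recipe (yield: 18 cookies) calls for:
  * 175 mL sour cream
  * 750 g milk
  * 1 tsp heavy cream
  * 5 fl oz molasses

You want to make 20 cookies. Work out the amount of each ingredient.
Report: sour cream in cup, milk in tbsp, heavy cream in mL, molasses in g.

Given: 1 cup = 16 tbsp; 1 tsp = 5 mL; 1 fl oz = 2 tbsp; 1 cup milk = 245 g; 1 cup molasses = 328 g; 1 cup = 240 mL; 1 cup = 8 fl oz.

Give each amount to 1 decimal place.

Scaling factor: 20/18 = 10/9.
sour cream: 175 mL × 10/9 ÷ 240 mL/cup ≈ 0.8 cup
milk: 750 g × 10/9 ÷ 245 g/cup × 16 tbsp/cup ≈ 54.4 tbsp
heavy cream: 1 tsp × 10/9 × 5 mL/tsp ≈ 5.6 mL
molasses: 5 fl oz × 10/9 ÷ 8 fl oz/cup × 328 g/cup ≈ 227.8 g

sour cream: 0.8 cup; milk: 54.4 tbsp; heavy cream: 5.6 mL; molasses: 227.8 g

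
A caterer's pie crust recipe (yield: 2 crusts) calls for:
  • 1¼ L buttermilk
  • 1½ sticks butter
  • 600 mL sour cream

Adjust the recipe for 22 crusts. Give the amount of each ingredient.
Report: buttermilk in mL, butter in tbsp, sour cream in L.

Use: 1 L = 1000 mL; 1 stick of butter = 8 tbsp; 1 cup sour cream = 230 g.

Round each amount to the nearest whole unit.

buttermilk: 13750 mL; butter: 132 tbsp; sour cream: 7 L

Scaling factor: 22/2 = 11.
buttermilk: 1.25 L × 11 × 1000 mL/L = 13750 mL
butter: 1.5 stick × 11 × 8 tbsp/stick = 132 tbsp
sour cream: 600 mL × 11 ÷ 1000 mL/L ≈ 7 L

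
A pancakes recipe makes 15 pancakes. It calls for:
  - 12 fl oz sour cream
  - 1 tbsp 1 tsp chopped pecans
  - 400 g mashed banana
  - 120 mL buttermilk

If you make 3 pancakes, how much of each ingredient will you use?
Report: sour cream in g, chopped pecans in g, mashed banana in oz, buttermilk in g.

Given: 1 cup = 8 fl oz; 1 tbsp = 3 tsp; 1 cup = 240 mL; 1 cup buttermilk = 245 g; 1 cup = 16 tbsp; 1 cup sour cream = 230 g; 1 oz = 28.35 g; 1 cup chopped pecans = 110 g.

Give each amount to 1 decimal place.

sour cream: 69.0 g; chopped pecans: 1.8 g; mashed banana: 2.8 oz; buttermilk: 24.5 g

Scaling factor: 3/15 = 1/5 = 0.2.
sour cream: 12 fl oz × 1/5 ÷ 8 fl oz/cup × 230 g/cup = 69.0 g
chopped pecans: (1 tbsp + 1 tsp = 4/3 tbsp) × 1/5 ÷ 16 tbsp/cup × 110 g/cup ≈ 1.8 g
mashed banana: 400 g × 1/5 ÷ 28.35 g/oz ≈ 2.8 oz
buttermilk: 120 mL × 1/5 ÷ 240 mL/cup × 245 g/cup = 24.5 g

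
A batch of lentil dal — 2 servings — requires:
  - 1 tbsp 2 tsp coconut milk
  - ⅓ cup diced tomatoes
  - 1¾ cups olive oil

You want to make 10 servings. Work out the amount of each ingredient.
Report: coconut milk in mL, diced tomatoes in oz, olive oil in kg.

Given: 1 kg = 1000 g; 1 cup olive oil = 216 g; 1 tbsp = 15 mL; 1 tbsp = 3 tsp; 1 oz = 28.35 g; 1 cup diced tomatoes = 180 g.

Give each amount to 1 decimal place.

Scaling factor: 10/2 = 5.
coconut milk: (1 tbsp + 2 tsp = 5/3 tbsp) × 5 × 15 mL/tbsp = 125.0 mL
diced tomatoes: 1/3 cup × 5 × 180 g/cup ÷ 28.35 g/oz ≈ 10.6 oz
olive oil: 1.75 cup × 5 × 216 g/cup ÷ 1000 g/kg ≈ 1.9 kg

coconut milk: 125.0 mL; diced tomatoes: 10.6 oz; olive oil: 1.9 kg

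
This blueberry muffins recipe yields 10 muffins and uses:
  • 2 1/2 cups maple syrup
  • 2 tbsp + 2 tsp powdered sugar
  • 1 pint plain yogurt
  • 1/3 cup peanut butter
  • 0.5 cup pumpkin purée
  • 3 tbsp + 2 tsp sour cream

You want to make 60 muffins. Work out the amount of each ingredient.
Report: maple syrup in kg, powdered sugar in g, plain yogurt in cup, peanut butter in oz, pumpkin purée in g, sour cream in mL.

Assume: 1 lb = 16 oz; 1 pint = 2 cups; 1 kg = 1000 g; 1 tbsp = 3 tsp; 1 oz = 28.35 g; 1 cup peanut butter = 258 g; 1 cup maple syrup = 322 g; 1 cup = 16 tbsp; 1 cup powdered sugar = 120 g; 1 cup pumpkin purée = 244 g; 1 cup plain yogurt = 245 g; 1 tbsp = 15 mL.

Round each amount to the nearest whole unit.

Scaling factor: 60/10 = 6.
maple syrup: 2.5 cup × 6 × 322 g/cup ÷ 1000 g/kg ≈ 5 kg
powdered sugar: (2 tbsp + 2 tsp = 8/3 tbsp) × 6 ÷ 16 tbsp/cup × 120 g/cup = 120 g
plain yogurt: 1 pint × 6 × 2 cup/pint = 12 cup
peanut butter: 1/3 cup × 6 × 258 g/cup ÷ 28.35 g/oz ≈ 18 oz
pumpkin purée: 0.5 cup × 6 × 244 g/cup = 732 g
sour cream: (3 tbsp + 2 tsp = 11/3 tbsp) × 6 × 15 mL/tbsp = 330 mL

maple syrup: 5 kg; powdered sugar: 120 g; plain yogurt: 12 cup; peanut butter: 18 oz; pumpkin purée: 732 g; sour cream: 330 mL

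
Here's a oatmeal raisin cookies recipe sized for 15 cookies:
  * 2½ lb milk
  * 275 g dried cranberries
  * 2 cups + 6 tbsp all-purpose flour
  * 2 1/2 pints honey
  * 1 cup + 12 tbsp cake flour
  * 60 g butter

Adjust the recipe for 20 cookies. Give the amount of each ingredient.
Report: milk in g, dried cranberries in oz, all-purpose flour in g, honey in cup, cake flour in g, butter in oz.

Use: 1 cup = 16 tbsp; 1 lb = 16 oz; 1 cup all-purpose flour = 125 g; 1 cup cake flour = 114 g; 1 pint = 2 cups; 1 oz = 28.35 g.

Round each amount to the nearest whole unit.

milk: 1512 g; dried cranberries: 13 oz; all-purpose flour: 396 g; honey: 7 cup; cake flour: 266 g; butter: 3 oz

Scaling factor: 20/15 = 4/3.
milk: 2.5 lb × 4/3 × 16 oz/lb × 28.35 g/oz = 1512 g
dried cranberries: 275 g × 4/3 ÷ 28.35 g/oz ≈ 13 oz
all-purpose flour: (2 cup + 6 tbsp = 2.375 cup) × 4/3 × 125 g/cup ≈ 396 g
honey: 2.5 pint × 4/3 × 2 cup/pint ≈ 7 cup
cake flour: (1 cup + 12 tbsp = 1.75 cup) × 4/3 × 114 g/cup = 266 g
butter: 60 g × 4/3 ÷ 28.35 g/oz ≈ 3 oz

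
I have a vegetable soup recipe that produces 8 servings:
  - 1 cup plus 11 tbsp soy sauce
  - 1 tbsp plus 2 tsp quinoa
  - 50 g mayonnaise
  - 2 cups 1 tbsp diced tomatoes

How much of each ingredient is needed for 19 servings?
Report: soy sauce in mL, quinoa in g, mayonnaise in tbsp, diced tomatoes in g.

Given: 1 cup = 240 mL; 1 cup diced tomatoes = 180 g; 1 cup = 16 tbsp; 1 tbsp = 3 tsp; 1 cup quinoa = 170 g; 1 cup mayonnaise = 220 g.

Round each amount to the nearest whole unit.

Scaling factor: 19/8 = 2.375.
soy sauce: (1 cup + 11 tbsp = 1.6875 cup) × 19/8 × 240 mL/cup ≈ 962 mL
quinoa: (1 tbsp + 2 tsp = 5/3 tbsp) × 19/8 ÷ 16 tbsp/cup × 170 g/cup ≈ 42 g
mayonnaise: 50 g × 19/8 ÷ 220 g/cup × 16 tbsp/cup ≈ 9 tbsp
diced tomatoes: (2 cup + 1 tbsp = 2.0625 cup) × 19/8 × 180 g/cup ≈ 882 g

soy sauce: 962 mL; quinoa: 42 g; mayonnaise: 9 tbsp; diced tomatoes: 882 g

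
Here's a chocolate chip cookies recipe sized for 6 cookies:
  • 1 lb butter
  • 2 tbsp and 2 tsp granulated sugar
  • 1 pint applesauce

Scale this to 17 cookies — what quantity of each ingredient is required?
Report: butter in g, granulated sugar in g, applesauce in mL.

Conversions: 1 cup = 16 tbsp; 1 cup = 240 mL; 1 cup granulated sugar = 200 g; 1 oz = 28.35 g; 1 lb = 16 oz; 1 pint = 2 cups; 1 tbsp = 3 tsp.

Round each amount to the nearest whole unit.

butter: 1285 g; granulated sugar: 94 g; applesauce: 1360 mL

Scaling factor: 17/6.
butter: 1 lb × 17/6 × 16 oz/lb × 28.35 g/oz ≈ 1285 g
granulated sugar: (2 tbsp + 2 tsp = 8/3 tbsp) × 17/6 ÷ 16 tbsp/cup × 200 g/cup ≈ 94 g
applesauce: 1 pint × 17/6 × 2 cup/pint × 240 mL/cup = 1360 mL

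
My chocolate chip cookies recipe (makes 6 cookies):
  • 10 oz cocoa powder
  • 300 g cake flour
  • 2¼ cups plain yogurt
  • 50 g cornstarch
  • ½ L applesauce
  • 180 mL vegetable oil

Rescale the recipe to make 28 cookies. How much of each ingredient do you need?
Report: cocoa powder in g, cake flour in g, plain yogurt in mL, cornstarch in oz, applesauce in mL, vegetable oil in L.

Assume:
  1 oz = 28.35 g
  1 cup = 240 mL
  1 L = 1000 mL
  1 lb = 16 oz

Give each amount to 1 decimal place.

Scaling factor: 28/6 = 14/3.
cocoa powder: 10 oz × 14/3 × 28.35 g/oz = 1323.0 g
cake flour: 300 g × 14/3 = 1400.0 g
plain yogurt: 2.25 cup × 14/3 × 240 mL/cup = 2520.0 mL
cornstarch: 50 g × 14/3 ÷ 28.35 g/oz ≈ 8.2 oz
applesauce: 0.5 L × 14/3 × 1000 mL/L ≈ 2333.3 mL
vegetable oil: 180 mL × 14/3 ÷ 1000 mL/L ≈ 0.8 L

cocoa powder: 1323.0 g; cake flour: 1400.0 g; plain yogurt: 2520.0 mL; cornstarch: 8.2 oz; applesauce: 2333.3 mL; vegetable oil: 0.8 L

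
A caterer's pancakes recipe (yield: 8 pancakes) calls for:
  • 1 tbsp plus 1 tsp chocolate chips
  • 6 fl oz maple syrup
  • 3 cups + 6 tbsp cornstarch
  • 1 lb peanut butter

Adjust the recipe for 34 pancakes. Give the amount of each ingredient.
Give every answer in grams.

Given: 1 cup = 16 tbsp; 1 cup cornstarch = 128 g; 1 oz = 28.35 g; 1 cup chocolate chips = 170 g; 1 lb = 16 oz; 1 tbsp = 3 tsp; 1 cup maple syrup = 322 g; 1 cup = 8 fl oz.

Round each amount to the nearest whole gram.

Scaling factor: 34/8 = 17/4 = 4.25.
chocolate chips: (1 tbsp + 1 tsp = 4/3 tbsp) × 17/4 ÷ 16 tbsp/cup × 170 g/cup ≈ 60 g
maple syrup: 6 fl oz × 17/4 ÷ 8 fl oz/cup × 322 g/cup ≈ 1026 g
cornstarch: (3 cup + 6 tbsp = 3.375 cup) × 17/4 × 128 g/cup = 1836 g
peanut butter: 1 lb × 17/4 × 16 oz/lb × 28.35 g/oz ≈ 1928 g

chocolate chips: 60 g; maple syrup: 1026 g; cornstarch: 1836 g; peanut butter: 1928 g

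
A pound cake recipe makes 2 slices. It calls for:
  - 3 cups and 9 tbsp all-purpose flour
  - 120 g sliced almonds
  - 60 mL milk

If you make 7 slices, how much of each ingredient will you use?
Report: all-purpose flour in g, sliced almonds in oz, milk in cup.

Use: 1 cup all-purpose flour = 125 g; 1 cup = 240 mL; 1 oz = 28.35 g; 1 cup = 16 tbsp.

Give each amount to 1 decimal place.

all-purpose flour: 1558.6 g; sliced almonds: 14.8 oz; milk: 0.9 cup

Scaling factor: 7/2 = 3.5.
all-purpose flour: (3 cup + 9 tbsp = 3.5625 cup) × 7/2 × 125 g/cup ≈ 1558.6 g
sliced almonds: 120 g × 7/2 ÷ 28.35 g/oz ≈ 14.8 oz
milk: 60 mL × 7/2 ÷ 240 mL/cup ≈ 0.9 cup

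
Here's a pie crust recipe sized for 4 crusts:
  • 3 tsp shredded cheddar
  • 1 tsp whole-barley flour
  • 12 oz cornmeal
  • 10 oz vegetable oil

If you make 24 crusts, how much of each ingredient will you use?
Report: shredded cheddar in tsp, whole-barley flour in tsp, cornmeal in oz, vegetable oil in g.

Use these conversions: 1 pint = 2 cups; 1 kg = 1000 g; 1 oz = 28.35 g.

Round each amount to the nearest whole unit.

shredded cheddar: 18 tsp; whole-barley flour: 6 tsp; cornmeal: 72 oz; vegetable oil: 1701 g

Scaling factor: 24/4 = 6.
shredded cheddar: 3 tsp × 6 = 18 tsp
whole-barley flour: 1 tsp × 6 = 6 tsp
cornmeal: 12 oz × 6 = 72 oz
vegetable oil: 10 oz × 6 × 28.35 g/oz = 1701 g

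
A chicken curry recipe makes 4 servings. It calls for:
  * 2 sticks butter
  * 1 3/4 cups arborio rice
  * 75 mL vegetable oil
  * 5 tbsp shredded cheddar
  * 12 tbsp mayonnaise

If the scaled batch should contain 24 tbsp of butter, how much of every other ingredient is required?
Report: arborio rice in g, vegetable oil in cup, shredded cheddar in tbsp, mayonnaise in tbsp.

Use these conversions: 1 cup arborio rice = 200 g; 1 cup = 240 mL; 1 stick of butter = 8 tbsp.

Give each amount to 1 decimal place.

The original recipe has 16 tbsp of butter, so the scaling factor is 24 ÷ 16 = 3/2 = 1.5.
arborio rice: 1.75 cup × 3/2 × 200 g/cup = 525.0 g
vegetable oil: 75 mL × 3/2 ÷ 240 mL/cup ≈ 0.5 cup
shredded cheddar: 5 tbsp × 3/2 = 7.5 tbsp
mayonnaise: 12 tbsp × 3/2 = 18.0 tbsp

arborio rice: 525.0 g; vegetable oil: 0.5 cup; shredded cheddar: 7.5 tbsp; mayonnaise: 18.0 tbsp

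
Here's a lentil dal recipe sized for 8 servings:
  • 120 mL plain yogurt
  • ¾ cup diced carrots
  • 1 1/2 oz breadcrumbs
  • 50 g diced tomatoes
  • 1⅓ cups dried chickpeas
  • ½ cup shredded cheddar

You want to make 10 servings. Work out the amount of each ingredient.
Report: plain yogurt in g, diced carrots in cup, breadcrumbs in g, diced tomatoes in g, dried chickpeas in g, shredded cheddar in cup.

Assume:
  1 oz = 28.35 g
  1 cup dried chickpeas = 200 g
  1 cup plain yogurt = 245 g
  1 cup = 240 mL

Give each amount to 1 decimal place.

Scaling factor: 10/8 = 5/4 = 1.25.
plain yogurt: 120 mL × 5/4 ÷ 240 mL/cup × 245 g/cup ≈ 153.1 g
diced carrots: 0.75 cup × 5/4 ≈ 0.9 cup
breadcrumbs: 1.5 oz × 5/4 × 28.35 g/oz ≈ 53.2 g
diced tomatoes: 50 g × 5/4 = 62.5 g
dried chickpeas: 4/3 cup × 5/4 × 200 g/cup ≈ 333.3 g
shredded cheddar: 0.5 cup × 5/4 ≈ 0.6 cup

plain yogurt: 153.1 g; diced carrots: 0.9 cup; breadcrumbs: 53.2 g; diced tomatoes: 62.5 g; dried chickpeas: 333.3 g; shredded cheddar: 0.6 cup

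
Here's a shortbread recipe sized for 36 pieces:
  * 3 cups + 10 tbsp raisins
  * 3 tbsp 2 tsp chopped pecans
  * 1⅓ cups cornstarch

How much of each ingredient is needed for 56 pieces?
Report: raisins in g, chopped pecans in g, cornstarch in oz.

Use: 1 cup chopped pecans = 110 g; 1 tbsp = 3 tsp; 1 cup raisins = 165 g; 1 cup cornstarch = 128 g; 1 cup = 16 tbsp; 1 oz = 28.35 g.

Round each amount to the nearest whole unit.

raisins: 930 g; chopped pecans: 39 g; cornstarch: 9 oz

Scaling factor: 56/36 = 14/9.
raisins: (3 cup + 10 tbsp = 3.625 cup) × 14/9 × 165 g/cup ≈ 930 g
chopped pecans: (3 tbsp + 2 tsp = 11/3 tbsp) × 14/9 ÷ 16 tbsp/cup × 110 g/cup ≈ 39 g
cornstarch: 4/3 cup × 14/9 × 128 g/cup ÷ 28.35 g/oz ≈ 9 oz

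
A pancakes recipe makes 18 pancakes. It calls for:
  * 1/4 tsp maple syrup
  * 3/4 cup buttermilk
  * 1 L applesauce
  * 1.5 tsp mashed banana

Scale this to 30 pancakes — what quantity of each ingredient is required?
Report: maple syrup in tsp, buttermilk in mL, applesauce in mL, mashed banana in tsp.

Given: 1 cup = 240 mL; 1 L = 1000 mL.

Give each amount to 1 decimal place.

maple syrup: 0.4 tsp; buttermilk: 300.0 mL; applesauce: 1666.7 mL; mashed banana: 2.5 tsp

Scaling factor: 30/18 = 5/3.
maple syrup: 0.25 tsp × 5/3 ≈ 0.4 tsp
buttermilk: 0.75 cup × 5/3 × 240 mL/cup = 300.0 mL
applesauce: 1 L × 5/3 × 1000 mL/L ≈ 1666.7 mL
mashed banana: 1.5 tsp × 5/3 = 2.5 tsp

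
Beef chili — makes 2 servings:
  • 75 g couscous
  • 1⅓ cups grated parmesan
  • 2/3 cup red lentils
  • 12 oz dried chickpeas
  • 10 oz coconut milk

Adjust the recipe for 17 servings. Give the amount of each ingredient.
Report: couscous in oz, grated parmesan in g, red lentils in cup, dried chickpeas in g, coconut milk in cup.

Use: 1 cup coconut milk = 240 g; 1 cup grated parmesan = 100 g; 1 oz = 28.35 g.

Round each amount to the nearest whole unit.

Scaling factor: 17/2 = 8.5.
couscous: 75 g × 17/2 ÷ 28.35 g/oz ≈ 22 oz
grated parmesan: 4/3 cup × 17/2 × 100 g/cup ≈ 1133 g
red lentils: 2/3 cup × 17/2 ≈ 6 cup
dried chickpeas: 12 oz × 17/2 × 28.35 g/oz ≈ 2892 g
coconut milk: 10 oz × 17/2 × 28.35 g/oz ÷ 240 g/cup ≈ 10 cup

couscous: 22 oz; grated parmesan: 1133 g; red lentils: 6 cup; dried chickpeas: 2892 g; coconut milk: 10 cup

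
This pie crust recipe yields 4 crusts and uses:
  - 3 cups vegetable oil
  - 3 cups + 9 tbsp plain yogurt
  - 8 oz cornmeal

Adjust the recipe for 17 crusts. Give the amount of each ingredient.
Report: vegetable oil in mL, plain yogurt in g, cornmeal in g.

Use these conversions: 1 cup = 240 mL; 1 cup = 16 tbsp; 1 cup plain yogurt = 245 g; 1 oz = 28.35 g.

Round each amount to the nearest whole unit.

Scaling factor: 17/4 = 4.25.
vegetable oil: 3 cup × 17/4 × 240 mL/cup = 3060 mL
plain yogurt: (3 cup + 9 tbsp = 3.5625 cup) × 17/4 × 245 g/cup ≈ 3709 g
cornmeal: 8 oz × 17/4 × 28.35 g/oz ≈ 964 g

vegetable oil: 3060 mL; plain yogurt: 3709 g; cornmeal: 964 g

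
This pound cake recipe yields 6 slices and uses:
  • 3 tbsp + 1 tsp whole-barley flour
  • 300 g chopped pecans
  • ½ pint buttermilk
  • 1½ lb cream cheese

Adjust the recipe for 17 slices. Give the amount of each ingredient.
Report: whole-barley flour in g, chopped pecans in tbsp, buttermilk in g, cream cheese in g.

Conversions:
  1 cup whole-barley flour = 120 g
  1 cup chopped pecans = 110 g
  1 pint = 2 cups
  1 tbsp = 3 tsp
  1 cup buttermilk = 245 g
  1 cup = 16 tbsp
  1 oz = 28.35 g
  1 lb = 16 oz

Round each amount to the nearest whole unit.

Scaling factor: 17/6.
whole-barley flour: (3 tbsp + 1 tsp = 10/3 tbsp) × 17/6 ÷ 16 tbsp/cup × 120 g/cup ≈ 71 g
chopped pecans: 300 g × 17/6 ÷ 110 g/cup × 16 tbsp/cup ≈ 124 tbsp
buttermilk: 0.5 pint × 17/6 × 2 cup/pint × 245 g/cup ≈ 694 g
cream cheese: 1.5 lb × 17/6 × 16 oz/lb × 28.35 g/oz ≈ 1928 g

whole-barley flour: 71 g; chopped pecans: 124 tbsp; buttermilk: 694 g; cream cheese: 1928 g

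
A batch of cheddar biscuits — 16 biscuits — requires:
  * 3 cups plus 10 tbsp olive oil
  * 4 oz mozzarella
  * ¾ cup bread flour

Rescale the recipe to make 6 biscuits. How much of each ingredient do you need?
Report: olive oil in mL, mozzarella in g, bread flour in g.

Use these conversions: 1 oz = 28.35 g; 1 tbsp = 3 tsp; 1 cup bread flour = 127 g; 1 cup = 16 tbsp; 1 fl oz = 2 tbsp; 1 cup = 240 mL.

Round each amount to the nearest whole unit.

olive oil: 326 mL; mozzarella: 43 g; bread flour: 36 g

Scaling factor: 6/16 = 3/8 = 0.375.
olive oil: (3 cup + 10 tbsp = 3.625 cup) × 3/8 × 240 mL/cup ≈ 326 mL
mozzarella: 4 oz × 3/8 × 28.35 g/oz ≈ 43 g
bread flour: 0.75 cup × 3/8 × 127 g/cup ≈ 36 g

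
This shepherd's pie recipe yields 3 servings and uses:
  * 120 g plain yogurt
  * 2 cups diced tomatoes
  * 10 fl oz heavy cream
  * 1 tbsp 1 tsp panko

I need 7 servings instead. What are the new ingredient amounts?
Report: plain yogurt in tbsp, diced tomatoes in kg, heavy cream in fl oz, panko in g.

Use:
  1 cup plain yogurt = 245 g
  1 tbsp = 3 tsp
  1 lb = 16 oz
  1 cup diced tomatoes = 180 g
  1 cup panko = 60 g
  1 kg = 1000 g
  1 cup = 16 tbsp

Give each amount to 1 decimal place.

Scaling factor: 7/3.
plain yogurt: 120 g × 7/3 ÷ 245 g/cup × 16 tbsp/cup ≈ 18.3 tbsp
diced tomatoes: 2 cup × 7/3 × 180 g/cup ÷ 1000 g/kg ≈ 0.8 kg
heavy cream: 10 fl oz × 7/3 ≈ 23.3 fl oz
panko: (1 tbsp + 1 tsp = 4/3 tbsp) × 7/3 ÷ 16 tbsp/cup × 60 g/cup ≈ 11.7 g

plain yogurt: 18.3 tbsp; diced tomatoes: 0.8 kg; heavy cream: 23.3 fl oz; panko: 11.7 g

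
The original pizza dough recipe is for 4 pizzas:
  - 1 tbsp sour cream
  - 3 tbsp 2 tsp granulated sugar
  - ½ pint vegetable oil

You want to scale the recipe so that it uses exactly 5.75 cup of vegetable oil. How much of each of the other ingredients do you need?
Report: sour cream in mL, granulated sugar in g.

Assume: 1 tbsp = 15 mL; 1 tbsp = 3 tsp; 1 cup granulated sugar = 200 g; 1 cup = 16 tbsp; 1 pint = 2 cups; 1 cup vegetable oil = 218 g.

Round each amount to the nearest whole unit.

sour cream: 86 mL; granulated sugar: 264 g

The original recipe has 1 cup of vegetable oil, so the scaling factor is 5.75 ÷ 1 = 23/4 = 5.75.
sour cream: 1 tbsp × 23/4 × 15 mL/tbsp ≈ 86 mL
granulated sugar: (3 tbsp + 2 tsp = 11/3 tbsp) × 23/4 ÷ 16 tbsp/cup × 200 g/cup ≈ 264 g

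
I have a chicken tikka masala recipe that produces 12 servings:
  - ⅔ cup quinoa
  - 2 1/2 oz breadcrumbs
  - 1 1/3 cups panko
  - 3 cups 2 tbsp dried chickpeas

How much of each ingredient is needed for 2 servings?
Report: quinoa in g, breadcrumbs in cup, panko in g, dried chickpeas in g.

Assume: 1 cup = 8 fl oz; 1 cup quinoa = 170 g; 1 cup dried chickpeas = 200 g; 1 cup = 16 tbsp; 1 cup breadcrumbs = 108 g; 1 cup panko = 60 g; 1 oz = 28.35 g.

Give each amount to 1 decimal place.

quinoa: 18.9 g; breadcrumbs: 0.1 cup; panko: 13.3 g; dried chickpeas: 104.2 g

Scaling factor: 2/12 = 1/6.
quinoa: 2/3 cup × 1/6 × 170 g/cup ≈ 18.9 g
breadcrumbs: 2.5 oz × 1/6 × 28.35 g/oz ÷ 108 g/cup ≈ 0.1 cup
panko: 4/3 cup × 1/6 × 60 g/cup ≈ 13.3 g
dried chickpeas: (3 cup + 2 tbsp = 3.125 cup) × 1/6 × 200 g/cup ≈ 104.2 g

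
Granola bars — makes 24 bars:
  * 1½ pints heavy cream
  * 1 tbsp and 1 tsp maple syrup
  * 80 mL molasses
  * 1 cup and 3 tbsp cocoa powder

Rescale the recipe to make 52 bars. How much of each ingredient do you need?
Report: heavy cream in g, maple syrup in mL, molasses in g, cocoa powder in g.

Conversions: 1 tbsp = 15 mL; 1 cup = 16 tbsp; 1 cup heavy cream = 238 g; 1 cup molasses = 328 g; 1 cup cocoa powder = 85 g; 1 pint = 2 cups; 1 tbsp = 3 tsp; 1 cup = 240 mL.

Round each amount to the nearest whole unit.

Scaling factor: 52/24 = 13/6.
heavy cream: 1.5 pint × 13/6 × 2 cup/pint × 238 g/cup = 1547 g
maple syrup: (1 tbsp + 1 tsp = 4/3 tbsp) × 13/6 × 15 mL/tbsp ≈ 43 mL
molasses: 80 mL × 13/6 ÷ 240 mL/cup × 328 g/cup ≈ 237 g
cocoa powder: (1 cup + 3 tbsp = 1.1875 cup) × 13/6 × 85 g/cup ≈ 219 g

heavy cream: 1547 g; maple syrup: 43 mL; molasses: 237 g; cocoa powder: 219 g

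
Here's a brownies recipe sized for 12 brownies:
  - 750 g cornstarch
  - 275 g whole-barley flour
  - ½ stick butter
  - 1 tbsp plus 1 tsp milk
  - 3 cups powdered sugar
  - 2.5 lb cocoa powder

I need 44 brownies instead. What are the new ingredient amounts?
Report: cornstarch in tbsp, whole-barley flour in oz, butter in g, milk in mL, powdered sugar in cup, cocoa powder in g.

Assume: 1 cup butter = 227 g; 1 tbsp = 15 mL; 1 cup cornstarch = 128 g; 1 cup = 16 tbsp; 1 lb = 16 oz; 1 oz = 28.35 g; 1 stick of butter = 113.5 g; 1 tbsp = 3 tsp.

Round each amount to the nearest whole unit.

Scaling factor: 44/12 = 11/3.
cornstarch: 750 g × 11/3 ÷ 128 g/cup × 16 tbsp/cup ≈ 344 tbsp
whole-barley flour: 275 g × 11/3 ÷ 28.35 g/oz ≈ 36 oz
butter: 0.5 stick × 11/3 × 113.5 g/stick ≈ 208 g
milk: (1 tbsp + 1 tsp = 4/3 tbsp) × 11/3 × 15 mL/tbsp ≈ 73 mL
powdered sugar: 3 cup × 11/3 = 11 cup
cocoa powder: 2.5 lb × 11/3 × 16 oz/lb × 28.35 g/oz = 4158 g

cornstarch: 344 tbsp; whole-barley flour: 36 oz; butter: 208 g; milk: 73 mL; powdered sugar: 11 cup; cocoa powder: 4158 g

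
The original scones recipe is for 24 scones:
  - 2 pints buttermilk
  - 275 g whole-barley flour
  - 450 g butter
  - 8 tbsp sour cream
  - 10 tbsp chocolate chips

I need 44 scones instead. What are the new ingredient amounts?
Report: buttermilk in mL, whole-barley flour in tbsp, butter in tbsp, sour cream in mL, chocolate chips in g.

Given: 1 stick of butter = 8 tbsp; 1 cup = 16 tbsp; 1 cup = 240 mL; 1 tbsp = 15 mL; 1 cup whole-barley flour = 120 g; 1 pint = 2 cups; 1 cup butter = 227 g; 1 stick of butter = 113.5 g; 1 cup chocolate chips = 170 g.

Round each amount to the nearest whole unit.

buttermilk: 1760 mL; whole-barley flour: 67 tbsp; butter: 58 tbsp; sour cream: 220 mL; chocolate chips: 195 g

Scaling factor: 44/24 = 11/6.
buttermilk: 2 pint × 11/6 × 2 cup/pint × 240 mL/cup = 1760 mL
whole-barley flour: 275 g × 11/6 ÷ 120 g/cup × 16 tbsp/cup ≈ 67 tbsp
butter: 450 g × 11/6 ÷ 113.5 g/stick × 8 tbsp/stick ≈ 58 tbsp
sour cream: 8 tbsp × 11/6 × 15 mL/tbsp = 220 mL
chocolate chips: 10 tbsp × 11/6 ÷ 16 tbsp/cup × 170 g/cup ≈ 195 g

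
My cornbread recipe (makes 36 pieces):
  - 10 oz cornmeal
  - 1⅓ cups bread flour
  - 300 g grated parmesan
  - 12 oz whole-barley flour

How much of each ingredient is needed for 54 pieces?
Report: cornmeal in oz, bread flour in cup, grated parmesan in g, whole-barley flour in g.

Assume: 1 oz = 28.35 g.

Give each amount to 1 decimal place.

cornmeal: 15.0 oz; bread flour: 2.0 cup; grated parmesan: 450.0 g; whole-barley flour: 510.3 g

Scaling factor: 54/36 = 3/2 = 1.5.
cornmeal: 10 oz × 3/2 = 15.0 oz
bread flour: 4/3 cup × 3/2 = 2.0 cup
grated parmesan: 300 g × 3/2 = 450.0 g
whole-barley flour: 12 oz × 3/2 × 28.35 g/oz = 510.3 g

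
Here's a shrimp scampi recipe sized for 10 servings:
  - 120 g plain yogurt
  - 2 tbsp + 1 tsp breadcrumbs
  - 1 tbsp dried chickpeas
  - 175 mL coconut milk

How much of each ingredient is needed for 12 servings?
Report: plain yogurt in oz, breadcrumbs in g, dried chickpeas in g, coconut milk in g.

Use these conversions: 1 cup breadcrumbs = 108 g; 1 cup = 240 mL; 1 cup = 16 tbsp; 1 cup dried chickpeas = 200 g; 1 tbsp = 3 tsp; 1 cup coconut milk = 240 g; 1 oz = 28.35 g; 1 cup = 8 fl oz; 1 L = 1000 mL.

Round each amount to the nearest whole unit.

plain yogurt: 5 oz; breadcrumbs: 19 g; dried chickpeas: 15 g; coconut milk: 210 g

Scaling factor: 12/10 = 6/5 = 1.2.
plain yogurt: 120 g × 6/5 ÷ 28.35 g/oz ≈ 5 oz
breadcrumbs: (2 tbsp + 1 tsp = 7/3 tbsp) × 6/5 ÷ 16 tbsp/cup × 108 g/cup ≈ 19 g
dried chickpeas: 1 tbsp × 6/5 ÷ 16 tbsp/cup × 200 g/cup = 15 g
coconut milk: 175 mL × 6/5 ÷ 240 mL/cup × 240 g/cup = 210 g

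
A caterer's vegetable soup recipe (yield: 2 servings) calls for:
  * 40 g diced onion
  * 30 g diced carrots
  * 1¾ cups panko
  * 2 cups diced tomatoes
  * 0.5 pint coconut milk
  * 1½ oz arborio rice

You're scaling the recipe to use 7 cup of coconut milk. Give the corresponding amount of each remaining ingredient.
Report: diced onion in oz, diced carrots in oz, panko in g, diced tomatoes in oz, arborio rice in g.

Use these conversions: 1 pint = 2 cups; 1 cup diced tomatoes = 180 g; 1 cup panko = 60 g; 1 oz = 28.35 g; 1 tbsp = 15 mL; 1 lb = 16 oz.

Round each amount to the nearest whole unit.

diced onion: 10 oz; diced carrots: 7 oz; panko: 735 g; diced tomatoes: 89 oz; arborio rice: 298 g

The original recipe has 1 cup of coconut milk, so the scaling factor is 7 ÷ 1 = 7.
diced onion: 40 g × 7 ÷ 28.35 g/oz ≈ 10 oz
diced carrots: 30 g × 7 ÷ 28.35 g/oz ≈ 7 oz
panko: 1.75 cup × 7 × 60 g/cup = 735 g
diced tomatoes: 2 cup × 7 × 180 g/cup ÷ 28.35 g/oz ≈ 89 oz
arborio rice: 1.5 oz × 7 × 28.35 g/oz ≈ 298 g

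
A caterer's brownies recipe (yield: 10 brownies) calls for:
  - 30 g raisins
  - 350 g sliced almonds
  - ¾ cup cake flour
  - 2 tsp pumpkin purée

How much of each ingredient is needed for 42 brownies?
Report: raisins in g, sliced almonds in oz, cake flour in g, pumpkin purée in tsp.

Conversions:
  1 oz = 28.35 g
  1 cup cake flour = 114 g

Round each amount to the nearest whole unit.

Scaling factor: 42/10 = 21/5 = 4.2.
raisins: 30 g × 21/5 = 126 g
sliced almonds: 350 g × 21/5 ÷ 28.35 g/oz ≈ 52 oz
cake flour: 0.75 cup × 21/5 × 114 g/cup ≈ 359 g
pumpkin purée: 2 tsp × 21/5 ≈ 8 tsp

raisins: 126 g; sliced almonds: 52 oz; cake flour: 359 g; pumpkin purée: 8 tsp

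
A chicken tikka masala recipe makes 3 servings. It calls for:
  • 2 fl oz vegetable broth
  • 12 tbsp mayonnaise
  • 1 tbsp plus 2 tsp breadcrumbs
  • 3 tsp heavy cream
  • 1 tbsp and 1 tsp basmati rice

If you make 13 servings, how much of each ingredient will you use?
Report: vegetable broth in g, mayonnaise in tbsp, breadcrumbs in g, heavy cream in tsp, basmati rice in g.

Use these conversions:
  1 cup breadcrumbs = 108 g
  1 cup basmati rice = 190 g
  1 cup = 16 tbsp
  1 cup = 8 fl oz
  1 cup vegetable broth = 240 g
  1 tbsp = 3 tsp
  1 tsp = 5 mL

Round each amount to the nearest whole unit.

Scaling factor: 13/3.
vegetable broth: 2 fl oz × 13/3 ÷ 8 fl oz/cup × 240 g/cup = 260 g
mayonnaise: 12 tbsp × 13/3 = 52 tbsp
breadcrumbs: (1 tbsp + 2 tsp = 5/3 tbsp) × 13/3 ÷ 16 tbsp/cup × 108 g/cup ≈ 49 g
heavy cream: 3 tsp × 13/3 = 13 tsp
basmati rice: (1 tbsp + 1 tsp = 4/3 tbsp) × 13/3 ÷ 16 tbsp/cup × 190 g/cup ≈ 69 g

vegetable broth: 260 g; mayonnaise: 52 tbsp; breadcrumbs: 49 g; heavy cream: 13 tsp; basmati rice: 69 g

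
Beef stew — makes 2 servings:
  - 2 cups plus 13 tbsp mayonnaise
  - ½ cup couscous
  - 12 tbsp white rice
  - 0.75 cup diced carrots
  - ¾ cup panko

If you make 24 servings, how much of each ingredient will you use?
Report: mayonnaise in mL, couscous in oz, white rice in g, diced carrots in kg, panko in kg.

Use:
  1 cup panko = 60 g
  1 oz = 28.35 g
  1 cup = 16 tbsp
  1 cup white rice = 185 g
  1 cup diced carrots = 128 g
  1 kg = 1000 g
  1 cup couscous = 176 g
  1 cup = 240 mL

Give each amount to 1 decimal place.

mayonnaise: 8100.0 mL; couscous: 37.2 oz; white rice: 1665.0 g; diced carrots: 1.2 kg; panko: 0.5 kg

Scaling factor: 24/2 = 12.
mayonnaise: (2 cup + 13 tbsp = 2.8125 cup) × 12 × 240 mL/cup = 8100.0 mL
couscous: 0.5 cup × 12 × 176 g/cup ÷ 28.35 g/oz ≈ 37.2 oz
white rice: 12 tbsp × 12 ÷ 16 tbsp/cup × 185 g/cup = 1665.0 g
diced carrots: 0.75 cup × 12 × 128 g/cup ÷ 1000 g/kg ≈ 1.2 kg
panko: 0.75 cup × 12 × 60 g/cup ÷ 1000 g/kg ≈ 0.5 kg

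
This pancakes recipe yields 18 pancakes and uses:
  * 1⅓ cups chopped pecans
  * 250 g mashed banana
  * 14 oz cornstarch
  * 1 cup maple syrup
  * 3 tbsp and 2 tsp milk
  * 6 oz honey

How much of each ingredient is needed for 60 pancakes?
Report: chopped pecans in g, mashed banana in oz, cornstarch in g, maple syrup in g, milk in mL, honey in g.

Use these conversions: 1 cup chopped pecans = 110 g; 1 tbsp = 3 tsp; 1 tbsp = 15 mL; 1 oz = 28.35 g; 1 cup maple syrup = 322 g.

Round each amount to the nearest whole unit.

chopped pecans: 489 g; mashed banana: 29 oz; cornstarch: 1323 g; maple syrup: 1073 g; milk: 183 mL; honey: 567 g

Scaling factor: 60/18 = 10/3.
chopped pecans: 4/3 cup × 10/3 × 110 g/cup ≈ 489 g
mashed banana: 250 g × 10/3 ÷ 28.35 g/oz ≈ 29 oz
cornstarch: 14 oz × 10/3 × 28.35 g/oz = 1323 g
maple syrup: 1 cup × 10/3 × 322 g/cup ≈ 1073 g
milk: (3 tbsp + 2 tsp = 11/3 tbsp) × 10/3 × 15 mL/tbsp ≈ 183 mL
honey: 6 oz × 10/3 × 28.35 g/oz = 567 g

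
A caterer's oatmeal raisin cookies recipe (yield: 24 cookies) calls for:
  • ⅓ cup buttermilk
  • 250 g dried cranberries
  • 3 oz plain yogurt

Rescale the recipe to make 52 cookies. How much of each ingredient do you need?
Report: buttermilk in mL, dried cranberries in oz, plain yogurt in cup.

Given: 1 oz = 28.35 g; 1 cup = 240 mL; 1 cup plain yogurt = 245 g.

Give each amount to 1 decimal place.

buttermilk: 173.3 mL; dried cranberries: 19.1 oz; plain yogurt: 0.8 cup

Scaling factor: 52/24 = 13/6.
buttermilk: 1/3 cup × 13/6 × 240 mL/cup ≈ 173.3 mL
dried cranberries: 250 g × 13/6 ÷ 28.35 g/oz ≈ 19.1 oz
plain yogurt: 3 oz × 13/6 × 28.35 g/oz ÷ 245 g/cup ≈ 0.8 cup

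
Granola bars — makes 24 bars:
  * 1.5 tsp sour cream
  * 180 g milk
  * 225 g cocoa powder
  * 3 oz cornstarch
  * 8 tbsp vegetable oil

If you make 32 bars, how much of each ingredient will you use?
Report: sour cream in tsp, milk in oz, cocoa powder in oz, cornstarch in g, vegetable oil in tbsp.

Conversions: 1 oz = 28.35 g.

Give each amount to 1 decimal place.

Scaling factor: 32/24 = 4/3.
sour cream: 1.5 tsp × 4/3 = 2.0 tsp
milk: 180 g × 4/3 ÷ 28.35 g/oz ≈ 8.5 oz
cocoa powder: 225 g × 4/3 ÷ 28.35 g/oz ≈ 10.6 oz
cornstarch: 3 oz × 4/3 × 28.35 g/oz = 113.4 g
vegetable oil: 8 tbsp × 4/3 ≈ 10.7 tbsp

sour cream: 2.0 tsp; milk: 8.5 oz; cocoa powder: 10.6 oz; cornstarch: 113.4 g; vegetable oil: 10.7 tbsp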